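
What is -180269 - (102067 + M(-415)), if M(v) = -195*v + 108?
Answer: -363369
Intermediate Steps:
M(v) = 108 - 195*v
-180269 - (102067 + M(-415)) = -180269 - (102067 + (108 - 195*(-415))) = -180269 - (102067 + (108 + 80925)) = -180269 - (102067 + 81033) = -180269 - 1*183100 = -180269 - 183100 = -363369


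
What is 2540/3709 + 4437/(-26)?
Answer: -16390793/96434 ≈ -169.97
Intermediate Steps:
2540/3709 + 4437/(-26) = 2540*(1/3709) + 4437*(-1/26) = 2540/3709 - 4437/26 = -16390793/96434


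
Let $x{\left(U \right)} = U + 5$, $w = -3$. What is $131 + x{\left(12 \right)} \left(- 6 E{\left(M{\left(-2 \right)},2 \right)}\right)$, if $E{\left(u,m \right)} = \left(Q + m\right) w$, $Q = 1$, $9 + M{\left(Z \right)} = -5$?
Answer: $1049$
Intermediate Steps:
$M{\left(Z \right)} = -14$ ($M{\left(Z \right)} = -9 - 5 = -14$)
$E{\left(u,m \right)} = -3 - 3 m$ ($E{\left(u,m \right)} = \left(1 + m\right) \left(-3\right) = -3 - 3 m$)
$x{\left(U \right)} = 5 + U$
$131 + x{\left(12 \right)} \left(- 6 E{\left(M{\left(-2 \right)},2 \right)}\right) = 131 + \left(5 + 12\right) \left(- 6 \left(-3 - 6\right)\right) = 131 + 17 \left(- 6 \left(-3 - 6\right)\right) = 131 + 17 \left(\left(-6\right) \left(-9\right)\right) = 131 + 17 \cdot 54 = 131 + 918 = 1049$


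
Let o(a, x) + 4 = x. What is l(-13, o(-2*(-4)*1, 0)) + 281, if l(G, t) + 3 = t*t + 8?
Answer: 302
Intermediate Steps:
o(a, x) = -4 + x
l(G, t) = 5 + t² (l(G, t) = -3 + (t*t + 8) = -3 + (t² + 8) = -3 + (8 + t²) = 5 + t²)
l(-13, o(-2*(-4)*1, 0)) + 281 = (5 + (-4 + 0)²) + 281 = (5 + (-4)²) + 281 = (5 + 16) + 281 = 21 + 281 = 302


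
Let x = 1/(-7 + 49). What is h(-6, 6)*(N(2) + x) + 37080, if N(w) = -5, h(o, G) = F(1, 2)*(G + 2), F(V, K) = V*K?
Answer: 777008/21 ≈ 37000.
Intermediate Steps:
F(V, K) = K*V
h(o, G) = 4 + 2*G (h(o, G) = (2*1)*(G + 2) = 2*(2 + G) = 4 + 2*G)
x = 1/42 ≈ 0.023810
h(-6, 6)*(N(2) + x) + 37080 = (4 + 2*6)*(-5 + 1/42) + 37080 = (4 + 12)*(-209/42) + 37080 = 16*(-209/42) + 37080 = -1672/21 + 37080 = 777008/21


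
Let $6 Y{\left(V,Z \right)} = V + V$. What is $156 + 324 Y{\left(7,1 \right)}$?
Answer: $912$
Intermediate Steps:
$Y{\left(V,Z \right)} = \frac{V}{3}$ ($Y{\left(V,Z \right)} = \frac{V + V}{6} = \frac{2 V}{6} = \frac{V}{3}$)
$156 + 324 Y{\left(7,1 \right)} = 156 + 324 \cdot \frac{1}{3} \cdot 7 = 156 + 324 \cdot \frac{7}{3} = 156 + 756 = 912$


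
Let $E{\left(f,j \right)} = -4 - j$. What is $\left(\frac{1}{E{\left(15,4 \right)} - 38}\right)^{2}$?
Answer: $\frac{1}{2116} \approx 0.00047259$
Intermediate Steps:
$\left(\frac{1}{E{\left(15,4 \right)} - 38}\right)^{2} = \left(\frac{1}{\left(-4 - 4\right) - 38}\right)^{2} = \left(\frac{1}{-8 - 38}\right)^{2} = \left(\frac{1}{-46}\right)^{2} = \left(- \frac{1}{46}\right)^{2} = \frac{1}{2116}$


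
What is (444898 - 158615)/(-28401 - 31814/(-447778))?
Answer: -64095614587/6358655582 ≈ -10.080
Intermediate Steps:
(444898 - 158615)/(-28401 - 31814/(-447778)) = 286283/(-28401 - 31814*(-1/447778)) = 286283/(-28401 + 15907/223889) = 286283/(-6358655582/223889) = 286283*(-223889/6358655582) = -64095614587/6358655582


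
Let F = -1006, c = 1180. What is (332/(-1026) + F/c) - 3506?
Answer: -1061516999/302670 ≈ -3507.2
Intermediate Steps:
(332/(-1026) + F/c) - 3506 = (332/(-1026) - 1006/1180) - 3506 = (332*(-1/1026) - 1006*1/1180) - 3506 = (-166/513 - 503/590) - 3506 = -355979/302670 - 3506 = -1061516999/302670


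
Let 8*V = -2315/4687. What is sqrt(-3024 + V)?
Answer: I*sqrt(1062919912906)/18748 ≈ 54.991*I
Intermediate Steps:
V = -2315/37496 (V = (-2315/4687)/8 = (-2315*1/4687)/8 = (1/8)*(-2315/4687) = -2315/37496 ≈ -0.061740)
sqrt(-3024 + V) = sqrt(-3024 - 2315/37496) = sqrt(-113390219/37496) = I*sqrt(1062919912906)/18748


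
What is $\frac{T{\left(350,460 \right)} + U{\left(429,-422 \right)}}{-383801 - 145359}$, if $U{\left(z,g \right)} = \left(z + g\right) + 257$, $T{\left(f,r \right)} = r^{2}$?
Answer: $- \frac{26483}{66145} \approx -0.40038$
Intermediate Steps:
$U{\left(z,g \right)} = 257 + g + z$ ($U{\left(z,g \right)} = \left(g + z\right) + 257 = 257 + g + z$)
$\frac{T{\left(350,460 \right)} + U{\left(429,-422 \right)}}{-383801 - 145359} = \frac{460^{2} + \left(257 - 422 + 429\right)}{-383801 - 145359} = \frac{211600 + 264}{-529160} = 211864 \left(- \frac{1}{529160}\right) = - \frac{26483}{66145}$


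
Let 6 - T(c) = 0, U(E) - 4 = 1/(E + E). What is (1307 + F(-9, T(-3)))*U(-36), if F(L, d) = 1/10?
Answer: 1250459/240 ≈ 5210.2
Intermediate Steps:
U(E) = 4 + 1/(2*E) (U(E) = 4 + 1/(E + E) = 4 + 1/(2*E))
T(c) = 6 (T(c) = 6 - 1*0 = 6 + 0 = 6)
F(L, d) = ⅒
(1307 + F(-9, T(-3)))*U(-36) = (1307 + ⅒)*(4 + (½)/(-36)) = 13071*(4 + (½)*(-1/36))/10 = 13071*(4 - 1/72)/10 = (13071/10)*(287/72) = 1250459/240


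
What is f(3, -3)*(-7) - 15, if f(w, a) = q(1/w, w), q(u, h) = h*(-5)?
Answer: 90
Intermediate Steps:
q(u, h) = -5*h
f(w, a) = -5*w
f(3, -3)*(-7) - 15 = -5*3*(-7) - 15 = -15*(-7) - 15 = 105 - 15 = 90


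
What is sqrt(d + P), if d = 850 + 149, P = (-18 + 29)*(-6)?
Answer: sqrt(933) ≈ 30.545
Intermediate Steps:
P = -66 (P = 11*(-6) = -66)
d = 999
sqrt(d + P) = sqrt(999 - 66) = sqrt(933)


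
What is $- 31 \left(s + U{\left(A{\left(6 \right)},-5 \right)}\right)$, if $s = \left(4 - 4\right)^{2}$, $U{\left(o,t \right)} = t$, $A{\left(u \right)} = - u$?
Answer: $155$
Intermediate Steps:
$s = 0$ ($s = 0^{2} = 0$)
$- 31 \left(s + U{\left(A{\left(6 \right)},-5 \right)}\right) = - 31 \left(0 - 5\right) = \left(-31\right) \left(-5\right) = 155$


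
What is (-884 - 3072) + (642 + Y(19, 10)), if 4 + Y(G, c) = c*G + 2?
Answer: -3126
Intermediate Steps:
Y(G, c) = -2 + G*c (Y(G, c) = -4 + (c*G + 2) = -4 + (G*c + 2) = -4 + (2 + G*c) = -2 + G*c)
(-884 - 3072) + (642 + Y(19, 10)) = (-884 - 3072) + (642 + (-2 + 19*10)) = -3956 + (642 + (-2 + 190)) = -3956 + (642 + 188) = -3956 + 830 = -3126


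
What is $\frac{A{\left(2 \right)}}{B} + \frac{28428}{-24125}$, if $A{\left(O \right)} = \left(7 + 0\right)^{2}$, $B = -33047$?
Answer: $- \frac{134377463}{113894125} \approx -1.1798$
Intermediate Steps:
$A{\left(O \right)} = 49$ ($A{\left(O \right)} = 7^{2} = 49$)
$\frac{A{\left(2 \right)}}{B} + \frac{28428}{-24125} = \frac{49}{-33047} + \frac{28428}{-24125} = 49 \left(- \frac{1}{33047}\right) + 28428 \left(- \frac{1}{24125}\right) = - \frac{7}{4721} - \frac{28428}{24125} = - \frac{134377463}{113894125}$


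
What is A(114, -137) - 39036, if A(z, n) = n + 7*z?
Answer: -38375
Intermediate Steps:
A(114, -137) - 39036 = (-137 + 7*114) - 39036 = (-137 + 798) - 39036 = 661 - 39036 = -38375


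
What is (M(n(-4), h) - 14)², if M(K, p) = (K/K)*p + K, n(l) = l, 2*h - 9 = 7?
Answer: 100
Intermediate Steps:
h = 8 (h = 9/2 + (½)*7 = 9/2 + 7/2 = 8)
M(K, p) = K + p (M(K, p) = 1*p + K = p + K = K + p)
(M(n(-4), h) - 14)² = ((-4 + 8) - 14)² = (4 - 14)² = (-10)² = 100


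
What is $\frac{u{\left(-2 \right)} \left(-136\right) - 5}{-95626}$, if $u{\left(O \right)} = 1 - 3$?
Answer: $- \frac{267}{95626} \approx -0.0027921$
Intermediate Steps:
$u{\left(O \right)} = -2$
$\frac{u{\left(-2 \right)} \left(-136\right) - 5}{-95626} = \frac{\left(-2\right) \left(-136\right) - 5}{-95626} = \left(272 - 5\right) \left(- \frac{1}{95626}\right) = 267 \left(- \frac{1}{95626}\right) = - \frac{267}{95626}$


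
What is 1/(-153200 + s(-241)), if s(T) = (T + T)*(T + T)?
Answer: 1/79124 ≈ 1.2638e-5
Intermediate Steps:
s(T) = 4*T² (s(T) = (2*T)*(2*T) = 4*T²)
1/(-153200 + s(-241)) = 1/(-153200 + 4*(-241)²) = 1/(-153200 + 4*58081) = 1/(-153200 + 232324) = 1/79124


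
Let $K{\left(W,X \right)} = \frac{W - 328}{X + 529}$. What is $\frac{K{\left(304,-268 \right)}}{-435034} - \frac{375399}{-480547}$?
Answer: $\frac{7104044714809}{9093861336513} \approx 0.78119$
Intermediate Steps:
$K{\left(W,X \right)} = \frac{-328 + W}{529 + X}$
$\frac{K{\left(304,-268 \right)}}{-435034} - \frac{375399}{-480547} = \frac{\frac{1}{529 - 268} \left(-328 + 304\right)}{-435034} - \frac{375399}{-480547} = \frac{1}{261} \left(-24\right) \left(- \frac{1}{435034}\right) - - \frac{375399}{480547} = \frac{1}{261} \left(-24\right) \left(- \frac{1}{435034}\right) + \frac{375399}{480547} = \left(- \frac{8}{87}\right) \left(- \frac{1}{435034}\right) + \frac{375399}{480547} = \frac{4}{18923979} + \frac{375399}{480547} = \frac{7104044714809}{9093861336513}$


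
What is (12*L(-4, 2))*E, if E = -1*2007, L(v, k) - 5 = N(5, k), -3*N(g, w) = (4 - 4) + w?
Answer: -104364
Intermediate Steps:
N(g, w) = -w/3 (N(g, w) = -((4 - 4) + w)/3 = -(0 + w)/3 = -w/3)
L(v, k) = 5 - k/3
E = -2007
(12*L(-4, 2))*E = (12*(5 - ⅓*2))*(-2007) = (12*(5 - ⅔))*(-2007) = (12*(13/3))*(-2007) = 52*(-2007) = -104364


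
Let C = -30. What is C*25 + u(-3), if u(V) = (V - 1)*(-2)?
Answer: -742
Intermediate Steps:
u(V) = 2 - 2*V (u(V) = (-1 + V)*(-2) = 2 - 2*V)
C*25 + u(-3) = -30*25 + (2 - 2*(-3)) = -750 + (2 + 6) = -750 + 8 = -742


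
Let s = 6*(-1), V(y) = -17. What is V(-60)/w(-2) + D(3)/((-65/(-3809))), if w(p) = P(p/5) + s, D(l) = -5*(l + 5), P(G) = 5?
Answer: -2327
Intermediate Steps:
s = -6
D(l) = -25 - 5*l (D(l) = -5*(5 + l) = -25 - 5*l)
w(p) = -1 (w(p) = 5 - 6 = -1)
V(-60)/w(-2) + D(3)/((-65/(-3809))) = -17/(-1) + (-25 - 5*3)/((-65/(-3809))) = -17*(-1) + (-25 - 15)/((-65*(-1/3809))) = 17 - 40/5/293 = 17 - 40*293/5 = 17 - 2344 = -2327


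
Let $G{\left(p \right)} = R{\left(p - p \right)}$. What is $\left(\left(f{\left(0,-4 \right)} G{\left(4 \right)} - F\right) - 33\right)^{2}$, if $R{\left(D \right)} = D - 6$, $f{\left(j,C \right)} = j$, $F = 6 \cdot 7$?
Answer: $5625$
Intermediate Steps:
$F = 42$
$R{\left(D \right)} = -6 + D$ ($R{\left(D \right)} = D - 6 = -6 + D$)
$G{\left(p \right)} = -6$ ($G{\left(p \right)} = -6 + \left(p - p\right) = -6 + 0 = -6$)
$\left(\left(f{\left(0,-4 \right)} G{\left(4 \right)} - F\right) - 33\right)^{2} = \left(\left(0 \left(-6\right) - 42\right) - 33\right)^{2} = \left(\left(0 - 42\right) - 33\right)^{2} = \left(-42 - 33\right)^{2} = \left(-75\right)^{2} = 5625$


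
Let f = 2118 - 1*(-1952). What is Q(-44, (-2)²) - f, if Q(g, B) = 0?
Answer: -4070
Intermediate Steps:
f = 4070 (f = 2118 + 1952 = 4070)
Q(-44, (-2)²) - f = 0 - 1*4070 = 0 - 4070 = -4070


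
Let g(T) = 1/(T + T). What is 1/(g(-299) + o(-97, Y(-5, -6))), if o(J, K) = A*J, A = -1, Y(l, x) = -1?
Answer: 598/58005 ≈ 0.010309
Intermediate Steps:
g(T) = 1/(2*T)
o(J, K) = -J
1/(g(-299) + o(-97, Y(-5, -6))) = 1/((½)/(-299) - 1*(-97)) = 1/((½)*(-1/299) + 97) = 1/(-1/598 + 97) = 1/(58005/598) = 598/58005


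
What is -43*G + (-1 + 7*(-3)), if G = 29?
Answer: -1269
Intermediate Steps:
-43*G + (-1 + 7*(-3)) = -43*29 + (-1 + 7*(-3)) = -1247 + (-1 - 21) = -1247 - 22 = -1269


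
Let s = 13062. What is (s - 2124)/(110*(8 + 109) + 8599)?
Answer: 10938/21469 ≈ 0.50948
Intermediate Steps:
(s - 2124)/(110*(8 + 109) + 8599) = (13062 - 2124)/(110*(8 + 109) + 8599) = 10938/(110*117 + 8599) = 10938/(12870 + 8599) = 10938/21469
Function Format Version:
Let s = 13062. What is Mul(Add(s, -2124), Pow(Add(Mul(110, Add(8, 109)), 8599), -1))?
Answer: Rational(10938, 21469) ≈ 0.50948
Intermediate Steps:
Mul(Add(s, -2124), Pow(Add(Mul(110, Add(8, 109)), 8599), -1)) = Mul(Add(13062, -2124), Pow(Add(Mul(110, Add(8, 109)), 8599), -1)) = Mul(10938, Pow(Add(Mul(110, 117), 8599), -1)) = Mul(10938, Pow(Add(12870, 8599), -1)) = Mul(10938, Pow(21469, -1)) = Mul(10938, Rational(1, 21469)) = Rational(10938, 21469)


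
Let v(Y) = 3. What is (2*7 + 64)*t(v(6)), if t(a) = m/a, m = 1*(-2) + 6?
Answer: 104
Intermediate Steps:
m = 4 (m = -2 + 6 = 4)
t(a) = 4/a
(2*7 + 64)*t(v(6)) = (2*7 + 64)*(4/3) = (14 + 64)*(4*(⅓)) = 78*(4/3) = 104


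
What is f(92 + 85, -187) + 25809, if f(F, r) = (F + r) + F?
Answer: 25976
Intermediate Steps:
f(F, r) = r + 2*F
f(92 + 85, -187) + 25809 = (-187 + 2*(92 + 85)) + 25809 = (-187 + 2*177) + 25809 = (-187 + 354) + 25809 = 167 + 25809 = 25976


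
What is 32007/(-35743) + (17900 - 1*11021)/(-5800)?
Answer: -431516697/207309400 ≈ -2.0815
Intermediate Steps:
32007/(-35743) + (17900 - 1*11021)/(-5800) = 32007*(-1/35743) + (17900 - 11021)*(-1/5800) = -32007/35743 + 6879*(-1/5800) = -32007/35743 - 6879/5800 = -431516697/207309400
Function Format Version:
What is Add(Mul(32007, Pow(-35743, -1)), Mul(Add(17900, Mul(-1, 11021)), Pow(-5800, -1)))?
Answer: Rational(-431516697, 207309400) ≈ -2.0815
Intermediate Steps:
Add(Mul(32007, Pow(-35743, -1)), Mul(Add(17900, Mul(-1, 11021)), Pow(-5800, -1))) = Add(Mul(32007, Rational(-1, 35743)), Mul(Add(17900, -11021), Rational(-1, 5800))) = Add(Rational(-32007, 35743), Mul(6879, Rational(-1, 5800))) = Add(Rational(-32007, 35743), Rational(-6879, 5800)) = Rational(-431516697, 207309400)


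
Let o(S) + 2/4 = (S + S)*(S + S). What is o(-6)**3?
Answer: 23639903/8 ≈ 2.9550e+6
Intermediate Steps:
o(S) = -1/2 + 4*S**2 (o(S) = -1/2 + (S + S)*(S + S) = -1/2 + (2*S)*(2*S) = -1/2 + 4*S**2)
o(-6)**3 = (-1/2 + 4*(-6)**2)**3 = (-1/2 + 4*36)**3 = (-1/2 + 144)**3 = (287/2)**3 = 23639903/8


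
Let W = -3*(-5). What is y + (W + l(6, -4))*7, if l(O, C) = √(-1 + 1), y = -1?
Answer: 104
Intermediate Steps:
W = 15
l(O, C) = 0 (l(O, C) = √0 = 0)
y + (W + l(6, -4))*7 = -1 + (15 + 0)*7 = -1 + 15*7 = -1 + 105 = 104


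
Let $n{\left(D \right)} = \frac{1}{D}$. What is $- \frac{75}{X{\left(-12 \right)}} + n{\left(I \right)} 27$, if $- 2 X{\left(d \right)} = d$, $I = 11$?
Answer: $- \frac{221}{22} \approx -10.045$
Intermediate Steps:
$X{\left(d \right)} = - \frac{d}{2}$
$- \frac{75}{X{\left(-12 \right)}} + n{\left(I \right)} 27 = - \frac{75}{\left(- \frac{1}{2}\right) \left(-12\right)} + \frac{1}{11} \cdot 27 = - \frac{75}{6} + \frac{1}{11} \cdot 27 = \left(-75\right) \frac{1}{6} + \frac{27}{11} = - \frac{25}{2} + \frac{27}{11} = - \frac{221}{22}$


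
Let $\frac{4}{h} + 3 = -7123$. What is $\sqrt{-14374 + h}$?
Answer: $\frac{2 i \sqrt{45619372883}}{3563} \approx 119.89 i$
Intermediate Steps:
$h = - \frac{2}{3563}$ ($h = \frac{4}{-3 - 7123} = \frac{4}{-7126} = 4 \left(- \frac{1}{7126}\right) = - \frac{2}{3563} \approx -0.00056132$)
$\sqrt{-14374 + h} = \sqrt{-14374 - \frac{2}{3563}} = \sqrt{- \frac{51214564}{3563}} = \frac{2 i \sqrt{45619372883}}{3563}$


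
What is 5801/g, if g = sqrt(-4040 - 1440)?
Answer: -5801*I*sqrt(1370)/2740 ≈ -78.363*I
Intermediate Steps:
g = 2*I*sqrt(1370) (g = sqrt(-5480) = 2*I*sqrt(1370) ≈ 74.027*I)
5801/g = 5801/((2*I*sqrt(1370))) = 5801*(-I*sqrt(1370)/2740) = -5801*I*sqrt(1370)/2740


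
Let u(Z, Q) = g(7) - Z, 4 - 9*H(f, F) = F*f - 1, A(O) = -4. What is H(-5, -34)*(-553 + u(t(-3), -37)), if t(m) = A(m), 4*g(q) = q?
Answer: 120395/12 ≈ 10033.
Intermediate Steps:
g(q) = q/4
H(f, F) = 5/9 - F*f/9 (H(f, F) = 4/9 - (F*f - 1)/9 = 4/9 - (-1 + F*f)/9 = 4/9 + (1/9 - F*f/9) = 5/9 - F*f/9)
t(m) = -4
u(Z, Q) = 7/4 - Z (u(Z, Q) = (1/4)*7 - Z = 7/4 - Z)
H(-5, -34)*(-553 + u(t(-3), -37)) = (5/9 - 1/9*(-34)*(-5))*(-553 + (7/4 - 1*(-4))) = (5/9 - 170/9)*(-553 + (7/4 + 4)) = -55*(-553 + 23/4)/3 = -55/3*(-2189/4) = 120395/12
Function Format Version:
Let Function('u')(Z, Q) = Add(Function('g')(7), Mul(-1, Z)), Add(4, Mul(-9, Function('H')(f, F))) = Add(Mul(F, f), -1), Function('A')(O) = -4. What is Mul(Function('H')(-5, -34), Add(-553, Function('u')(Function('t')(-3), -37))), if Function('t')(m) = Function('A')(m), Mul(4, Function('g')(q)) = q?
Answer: Rational(120395, 12) ≈ 10033.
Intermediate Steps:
Function('g')(q) = Mul(Rational(1, 4), q)
Function('H')(f, F) = Add(Rational(5, 9), Mul(Rational(-1, 9), F, f)) (Function('H')(f, F) = Add(Rational(4, 9), Mul(Rational(-1, 9), Add(Mul(F, f), -1))) = Add(Rational(4, 9), Mul(Rational(-1, 9), Add(-1, Mul(F, f)))) = Add(Rational(4, 9), Add(Rational(1, 9), Mul(Rational(-1, 9), F, f))) = Add(Rational(5, 9), Mul(Rational(-1, 9), F, f)))
Function('t')(m) = -4
Function('u')(Z, Q) = Add(Rational(7, 4), Mul(-1, Z)) (Function('u')(Z, Q) = Add(Mul(Rational(1, 4), 7), Mul(-1, Z)) = Add(Rational(7, 4), Mul(-1, Z)))
Mul(Function('H')(-5, -34), Add(-553, Function('u')(Function('t')(-3), -37))) = Mul(Add(Rational(5, 9), Mul(Rational(-1, 9), -34, -5)), Add(-553, Add(Rational(7, 4), Mul(-1, -4)))) = Mul(Add(Rational(5, 9), Rational(-170, 9)), Add(-553, Add(Rational(7, 4), 4))) = Mul(Rational(-55, 3), Add(-553, Rational(23, 4))) = Mul(Rational(-55, 3), Rational(-2189, 4)) = Rational(120395, 12)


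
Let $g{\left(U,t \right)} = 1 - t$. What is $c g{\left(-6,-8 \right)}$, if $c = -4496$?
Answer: $-40464$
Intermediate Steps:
$c g{\left(-6,-8 \right)} = - 4496 \left(1 - -8\right) = - 4496 \left(1 + 8\right) = \left(-4496\right) 9 = -40464$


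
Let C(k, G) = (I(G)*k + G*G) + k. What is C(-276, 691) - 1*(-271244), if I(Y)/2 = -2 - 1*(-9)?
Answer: 744585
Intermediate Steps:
I(Y) = 14 (I(Y) = 2*(-2 - 1*(-9)) = 2*(-2 + 9) = 2*7 = 14)
C(k, G) = G**2 + 15*k (C(k, G) = (14*k + G*G) + k = (14*k + G**2) + k = (G**2 + 14*k) + k = G**2 + 15*k)
C(-276, 691) - 1*(-271244) = (691**2 + 15*(-276)) - 1*(-271244) = (477481 - 4140) + 271244 = 473341 + 271244 = 744585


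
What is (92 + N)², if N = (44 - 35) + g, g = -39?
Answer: 3844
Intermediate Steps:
N = -30 (N = (44 - 35) - 39 = 9 - 39 = -30)
(92 + N)² = (92 - 30)² = 62² = 3844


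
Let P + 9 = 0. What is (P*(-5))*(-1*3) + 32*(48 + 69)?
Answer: 3609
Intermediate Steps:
P = -9 (P = -9 + 0 = -9)
(P*(-5))*(-1*3) + 32*(48 + 69) = (-9*(-5))*(-1*3) + 32*(48 + 69) = 45*(-3) + 32*117 = -135 + 3744 = 3609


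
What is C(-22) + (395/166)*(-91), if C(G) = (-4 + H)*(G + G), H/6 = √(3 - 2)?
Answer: -50553/166 ≈ -304.54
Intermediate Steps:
H = 6 (H = 6*√(3 - 2) = 6*√1 = 6*1 = 6)
C(G) = 4*G (C(G) = (-4 + 6)*(G + G) = 2*(2*G) = 4*G)
C(-22) + (395/166)*(-91) = 4*(-22) + (395/166)*(-91) = -88 + (395*(1/166))*(-91) = -88 + (395/166)*(-91) = -88 - 35945/166 = -50553/166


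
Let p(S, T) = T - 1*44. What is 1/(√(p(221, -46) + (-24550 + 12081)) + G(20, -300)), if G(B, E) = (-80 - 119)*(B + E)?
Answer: 55720/3104730959 - I*√12559/3104730959 ≈ 1.7947e-5 - 3.6096e-8*I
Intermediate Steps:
p(S, T) = -44 + T (p(S, T) = T - 44 = -44 + T)
G(B, E) = -199*B - 199*E (G(B, E) = -199*(B + E) = -199*B - 199*E)
1/(√(p(221, -46) + (-24550 + 12081)) + G(20, -300)) = 1/(√((-44 - 46) + (-24550 + 12081)) + (-199*20 - 199*(-300))) = 1/(√(-90 - 12469) + (-3980 + 59700)) = 1/(√(-12559) + 55720) = 1/(I*√12559 + 55720) = 1/(55720 + I*√12559)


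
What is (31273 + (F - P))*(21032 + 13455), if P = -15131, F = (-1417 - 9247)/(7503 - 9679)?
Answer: 435337022627/272 ≈ 1.6005e+9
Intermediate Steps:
F = 1333/272 (F = -10664/(-2176) = -10664*(-1/2176) = 1333/272 ≈ 4.9007)
(31273 + (F - P))*(21032 + 13455) = (31273 + (1333/272 - 1*(-15131)))*(21032 + 13455) = (31273 + (1333/272 + 15131))*34487 = (31273 + 4116965/272)*34487 = (12623221/272)*34487 = 435337022627/272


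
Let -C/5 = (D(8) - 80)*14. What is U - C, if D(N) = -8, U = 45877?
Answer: 39717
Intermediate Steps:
C = 6160 (C = -5*(-8 - 80)*14 = -(-440)*14 = -5*(-1232) = 6160)
U - C = 45877 - 1*6160 = 45877 - 6160 = 39717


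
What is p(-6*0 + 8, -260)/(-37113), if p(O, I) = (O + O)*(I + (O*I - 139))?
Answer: 39664/37113 ≈ 1.0687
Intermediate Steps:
p(O, I) = 2*O*(-139 + I + I*O) (p(O, I) = (2*O)*(I + (I*O - 139)) = (2*O)*(I + (-139 + I*O)) = (2*O)*(-139 + I + I*O) = 2*O*(-139 + I + I*O))
p(-6*0 + 8, -260)/(-37113) = (2*(-6*0 + 8)*(-139 - 260 - 260*(-6*0 + 8)))/(-37113) = (2*(0 + 8)*(-139 - 260 - 260*(0 + 8)))*(-1/37113) = (2*8*(-139 - 260 - 260*8))*(-1/37113) = (2*8*(-139 - 260 - 2080))*(-1/37113) = (2*8*(-2479))*(-1/37113) = -39664*(-1/37113) = 39664/37113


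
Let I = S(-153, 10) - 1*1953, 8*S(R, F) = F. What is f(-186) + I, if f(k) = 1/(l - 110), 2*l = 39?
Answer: -1413075/724 ≈ -1951.8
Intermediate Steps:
l = 39/2 (l = (½)*39 = 39/2 ≈ 19.500)
f(k) = -2/181 (f(k) = 1/(39/2 - 110) = 1/(-181/2) = -2/181)
S(R, F) = F/8
I = -7807/4 (I = (⅛)*10 - 1*1953 = 5/4 - 1953 = -7807/4 ≈ -1951.8)
f(-186) + I = -2/181 - 7807/4 = -1413075/724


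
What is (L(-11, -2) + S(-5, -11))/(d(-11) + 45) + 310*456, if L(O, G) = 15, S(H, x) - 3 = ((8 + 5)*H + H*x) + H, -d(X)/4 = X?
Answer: 12581043/89 ≈ 1.4136e+5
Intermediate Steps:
d(X) = -4*X
S(H, x) = 3 + 14*H + H*x (S(H, x) = 3 + (((8 + 5)*H + H*x) + H) = 3 + ((13*H + H*x) + H) = 3 + (14*H + H*x) = 3 + 14*H + H*x)
(L(-11, -2) + S(-5, -11))/(d(-11) + 45) + 310*456 = (15 + (3 + 14*(-5) - 5*(-11)))/(-4*(-11) + 45) + 310*456 = (15 + (3 - 70 + 55))/(44 + 45) + 141360 = (15 - 12)/89 + 141360 = 3*(1/89) + 141360 = 3/89 + 141360 = 12581043/89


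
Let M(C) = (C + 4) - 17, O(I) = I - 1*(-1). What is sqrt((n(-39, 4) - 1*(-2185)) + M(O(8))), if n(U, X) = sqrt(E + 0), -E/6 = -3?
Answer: sqrt(2181 + 3*sqrt(2)) ≈ 46.747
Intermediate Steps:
E = 18 (E = -6*(-3) = 18)
O(I) = 1 + I (O(I) = I + 1 = 1 + I)
n(U, X) = 3*sqrt(2) (n(U, X) = sqrt(18 + 0) = sqrt(18) = 3*sqrt(2))
M(C) = -13 + C (M(C) = (4 + C) - 17 = -13 + C)
sqrt((n(-39, 4) - 1*(-2185)) + M(O(8))) = sqrt((3*sqrt(2) - 1*(-2185)) + (-13 + (1 + 8))) = sqrt((3*sqrt(2) + 2185) + (-13 + 9)) = sqrt((2185 + 3*sqrt(2)) - 4) = sqrt(2181 + 3*sqrt(2))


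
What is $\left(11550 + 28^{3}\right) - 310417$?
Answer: $-276915$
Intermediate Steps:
$\left(11550 + 28^{3}\right) - 310417 = \left(11550 + 21952\right) - 310417 = 33502 - 310417 = -276915$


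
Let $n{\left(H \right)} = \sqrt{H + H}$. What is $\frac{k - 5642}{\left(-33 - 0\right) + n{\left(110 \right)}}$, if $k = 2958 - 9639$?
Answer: $\frac{36969}{79} + \frac{24646 \sqrt{55}}{869} \approx 678.29$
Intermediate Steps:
$k = -6681$
$n{\left(H \right)} = \sqrt{2} \sqrt{H}$ ($n{\left(H \right)} = \sqrt{2 H} = \sqrt{2} \sqrt{H}$)
$\frac{k - 5642}{\left(-33 - 0\right) + n{\left(110 \right)}} = \frac{-6681 - 5642}{\left(-33 - 0\right) + \sqrt{2} \sqrt{110}} = - \frac{12323}{\left(-33 + 0\right) + 2 \sqrt{55}} = - \frac{12323}{-33 + 2 \sqrt{55}}$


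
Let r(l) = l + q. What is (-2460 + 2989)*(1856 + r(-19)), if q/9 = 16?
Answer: 1047949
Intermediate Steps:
q = 144 (q = 9*16 = 144)
r(l) = 144 + l (r(l) = l + 144 = 144 + l)
(-2460 + 2989)*(1856 + r(-19)) = (-2460 + 2989)*(1856 + (144 - 19)) = 529*(1856 + 125) = 529*1981 = 1047949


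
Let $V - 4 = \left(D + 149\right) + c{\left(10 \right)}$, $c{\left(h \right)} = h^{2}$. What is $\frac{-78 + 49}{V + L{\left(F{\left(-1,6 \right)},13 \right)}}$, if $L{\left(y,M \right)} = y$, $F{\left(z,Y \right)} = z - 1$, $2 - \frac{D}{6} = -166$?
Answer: $- \frac{29}{1259} \approx -0.023034$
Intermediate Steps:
$D = 1008$ ($D = 12 - -996 = 12 + 996 = 1008$)
$F{\left(z,Y \right)} = -1 + z$
$V = 1261$ ($V = 4 + \left(\left(1008 + 149\right) + 10^{2}\right) = 4 + \left(1157 + 100\right) = 4 + 1257 = 1261$)
$\frac{-78 + 49}{V + L{\left(F{\left(-1,6 \right)},13 \right)}} = \frac{-78 + 49}{1261 - 2} = - \frac{29}{1261 - 2} = - \frac{29}{1259}$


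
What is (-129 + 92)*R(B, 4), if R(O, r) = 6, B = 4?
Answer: -222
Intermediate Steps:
(-129 + 92)*R(B, 4) = (-129 + 92)*6 = -37*6 = -222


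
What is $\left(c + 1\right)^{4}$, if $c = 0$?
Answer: $1$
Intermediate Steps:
$\left(c + 1\right)^{4} = \left(0 + 1\right)^{4} = 1^{4} = 1$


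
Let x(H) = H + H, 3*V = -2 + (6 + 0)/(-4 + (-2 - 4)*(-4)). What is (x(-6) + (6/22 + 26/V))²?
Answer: 116057529/34969 ≈ 3318.9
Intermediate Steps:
V = -17/30 (V = (-2 + (6 + 0)/(-4 + (-2 - 4)*(-4)))/3 = (-2 + 6/(-4 - 6*(-4)))/3 = (-2 + 6/(-4 + 24))/3 = (-2 + 6/20)/3 = (-2 + 6*(1/20))/3 = (-2 + 3/10)/3 = (⅓)*(-17/10) = -17/30 ≈ -0.56667)
x(H) = 2*H
(x(-6) + (6/22 + 26/V))² = (2*(-6) + (6/22 + 26/(-17/30)))² = (-12 + (6*(1/22) + 26*(-30/17)))² = (-12 + (3/11 - 780/17))² = (-12 - 8529/187)² = (-10773/187)² = 116057529/34969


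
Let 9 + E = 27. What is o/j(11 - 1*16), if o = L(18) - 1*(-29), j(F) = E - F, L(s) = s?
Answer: 47/23 ≈ 2.0435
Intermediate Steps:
E = 18 (E = -9 + 27 = 18)
j(F) = 18 - F
o = 47 (o = 18 - 1*(-29) = 18 + 29 = 47)
o/j(11 - 1*16) = 47/(18 - (11 - 1*16)) = 47/(18 - (11 - 16)) = 47/(18 - 1*(-5)) = 47/(18 + 5) = 47/23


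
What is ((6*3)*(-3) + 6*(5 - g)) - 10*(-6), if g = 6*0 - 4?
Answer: 60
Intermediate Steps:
g = -4 (g = 0 - 4 = -4)
((6*3)*(-3) + 6*(5 - g)) - 10*(-6) = ((6*3)*(-3) + 6*(5 - 1*(-4))) - 10*(-6) = (18*(-3) + 6*(5 + 4)) + 60 = (-54 + 6*9) + 60 = (-54 + 54) + 60 = 0 + 60 = 60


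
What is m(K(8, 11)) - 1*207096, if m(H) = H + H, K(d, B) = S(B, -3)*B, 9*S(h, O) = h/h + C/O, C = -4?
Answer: -5591438/27 ≈ -2.0709e+5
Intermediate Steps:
S(h, O) = 1/9 - 4/(9*O) (S(h, O) = (h/h - 4/O)/9 = (1 - 4/O)/9 = 1/9 - 4/(9*O))
K(d, B) = 7*B/27 (K(d, B) = ((1/9)*(-4 - 3)/(-3))*B = ((1/9)*(-1/3)*(-7))*B = 7*B/27)
m(H) = 2*H
m(K(8, 11)) - 1*207096 = 2*((7/27)*11) - 1*207096 = 2*(77/27) - 207096 = 154/27 - 207096 = -5591438/27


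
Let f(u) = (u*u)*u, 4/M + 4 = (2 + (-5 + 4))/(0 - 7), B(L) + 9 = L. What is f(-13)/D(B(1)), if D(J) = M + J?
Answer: 4901/20 ≈ 245.05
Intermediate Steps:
B(L) = -9 + L
M = -28/29 (M = 4/(-4 + (2 + (-5 + 4))/(0 - 7)) = 4/(-4 + (2 - 1)/(-7)) = 4/(-4 + 1*(-⅐)) = 4/(-4 - ⅐) = 4/(-29/7) = 4*(-7/29) = -28/29 ≈ -0.96552)
f(u) = u³ (f(u) = u²*u = u³)
D(J) = -28/29 + J
f(-13)/D(B(1)) = (-13)³/(-28/29 + (-9 + 1)) = -2197/(-28/29 - 8) = -2197/(-260/29) = -2197*(-29/260) = 4901/20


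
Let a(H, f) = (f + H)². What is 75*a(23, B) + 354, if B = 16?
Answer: 114429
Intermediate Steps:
a(H, f) = (H + f)²
75*a(23, B) + 354 = 75*(23 + 16)² + 354 = 75*39² + 354 = 75*1521 + 354 = 114075 + 354 = 114429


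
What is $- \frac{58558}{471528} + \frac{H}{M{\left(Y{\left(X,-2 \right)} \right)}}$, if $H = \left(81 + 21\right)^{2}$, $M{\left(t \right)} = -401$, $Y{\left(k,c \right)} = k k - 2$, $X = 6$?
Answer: $- \frac{2464629535}{94541364} \approx -26.069$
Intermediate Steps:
$Y{\left(k,c \right)} = -2 + k^{2}$ ($Y{\left(k,c \right)} = k^{2} - 2 = -2 + k^{2}$)
$H = 10404$ ($H = 102^{2} = 10404$)
$- \frac{58558}{471528} + \frac{H}{M{\left(Y{\left(X,-2 \right)} \right)}} = - \frac{58558}{471528} + \frac{10404}{-401} = \left(-58558\right) \frac{1}{471528} + 10404 \left(- \frac{1}{401}\right) = - \frac{29279}{235764} - \frac{10404}{401} = - \frac{2464629535}{94541364}$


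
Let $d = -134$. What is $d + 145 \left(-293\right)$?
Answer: $-42619$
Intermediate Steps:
$d + 145 \left(-293\right) = -134 + 145 \left(-293\right) = -134 - 42485 = -42619$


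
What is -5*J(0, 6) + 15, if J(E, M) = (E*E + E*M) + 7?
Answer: -20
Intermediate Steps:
J(E, M) = 7 + E² + E*M (J(E, M) = (E² + E*M) + 7 = 7 + E² + E*M)
-5*J(0, 6) + 15 = -5*(7 + 0² + 0*6) + 15 = -5*(7 + 0 + 0) + 15 = -5*7 + 15 = -35 + 15 = -20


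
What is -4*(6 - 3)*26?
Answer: -312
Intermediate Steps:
-4*(6 - 3)*26 = -4*3*26 = -12*26 = -312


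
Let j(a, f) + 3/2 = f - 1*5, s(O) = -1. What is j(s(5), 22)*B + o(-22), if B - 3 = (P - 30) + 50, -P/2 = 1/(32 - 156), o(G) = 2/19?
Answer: 27121/76 ≈ 356.86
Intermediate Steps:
j(a, f) = -13/2 + f (j(a, f) = -3/2 + (f - 1*5) = -3/2 + (f - 5) = -3/2 + (-5 + f) = -13/2 + f)
o(G) = 2/19 (o(G) = 2*(1/19) = 2/19)
P = 1/62 (P = -2/(32 - 156) = -2/(-124) = -2*(-1/124) = 1/62 ≈ 0.016129)
B = 1427/62 (B = 3 + ((1/62 - 30) + 50) = 3 + (-1859/62 + 50) = 3 + 1241/62 = 1427/62 ≈ 23.016)
j(s(5), 22)*B + o(-22) = (-13/2 + 22)*(1427/62) + 2/19 = (31/2)*(1427/62) + 2/19 = 1427/4 + 2/19 = 27121/76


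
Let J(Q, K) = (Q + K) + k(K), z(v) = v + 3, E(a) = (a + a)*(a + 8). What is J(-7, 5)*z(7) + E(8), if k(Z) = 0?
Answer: 236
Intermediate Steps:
E(a) = 2*a*(8 + a) (E(a) = (2*a)*(8 + a) = 2*a*(8 + a))
z(v) = 3 + v
J(Q, K) = K + Q (J(Q, K) = (Q + K) + 0 = (K + Q) + 0 = K + Q)
J(-7, 5)*z(7) + E(8) = (5 - 7)*(3 + 7) + 2*8*(8 + 8) = -2*10 + 2*8*16 = -20 + 256 = 236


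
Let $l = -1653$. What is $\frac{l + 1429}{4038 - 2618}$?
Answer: $- \frac{56}{355} \approx -0.15775$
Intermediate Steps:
$\frac{l + 1429}{4038 - 2618} = \frac{-1653 + 1429}{4038 - 2618} = - \frac{224}{1420} = \left(-224\right) \frac{1}{1420} = - \frac{56}{355}$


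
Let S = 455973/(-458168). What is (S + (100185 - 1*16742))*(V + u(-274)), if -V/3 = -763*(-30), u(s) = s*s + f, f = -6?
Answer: 30584365160800/57271 ≈ 5.3403e+8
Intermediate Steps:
u(s) = -6 + s² (u(s) = s*s - 6 = s² - 6 = -6 + s²)
S = -455973/458168 (S = 455973*(-1/458168) = -455973/458168 ≈ -0.99521)
V = -68670 (V = -(-2289)*(-30) = -3*22890 = -68670)
(S + (100185 - 1*16742))*(V + u(-274)) = (-455973/458168 + (100185 - 1*16742))*(-68670 + (-6 + (-274)²)) = (-455973/458168 + (100185 - 16742))*(-68670 + (-6 + 75076)) = (-455973/458168 + 83443)*(-68670 + 75070) = (38230456451/458168)*6400 = 30584365160800/57271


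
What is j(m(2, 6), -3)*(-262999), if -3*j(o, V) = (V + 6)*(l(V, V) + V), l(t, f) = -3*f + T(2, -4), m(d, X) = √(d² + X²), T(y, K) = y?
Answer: 2103992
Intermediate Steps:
m(d, X) = √(X² + d²)
l(t, f) = 2 - 3*f (l(t, f) = -3*f + 2 = 2 - 3*f)
j(o, V) = -(2 - 2*V)*(6 + V)/3 (j(o, V) = -(V + 6)*((2 - 3*V) + V)/3 = -(6 + V)*(2 - 2*V)/3 = -(2 - 2*V)*(6 + V)/3)
j(m(2, 6), -3)*(-262999) = (-4 + (⅔)*(-3)² + (10/3)*(-3))*(-262999) = (-4 + (⅔)*9 - 10)*(-262999) = (-4 + 6 - 10)*(-262999) = -8*(-262999) = 2103992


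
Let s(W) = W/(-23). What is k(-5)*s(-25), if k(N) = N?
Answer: -125/23 ≈ -5.4348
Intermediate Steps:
s(W) = -W/23 (s(W) = W*(-1/23) = -W/23)
k(-5)*s(-25) = -(-5)*(-25)/23 = -5*25/23 = -125/23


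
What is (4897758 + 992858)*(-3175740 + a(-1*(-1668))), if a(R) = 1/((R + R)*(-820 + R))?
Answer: -6615117446061981113/353616 ≈ -1.8707e+13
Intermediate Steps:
a(R) = 1/(2*R*(-820 + R)) (a(R) = 1/((2*R)*(-820 + R)) = 1/(2*R*(-820 + R)))
(4897758 + 992858)*(-3175740 + a(-1*(-1668))) = (4897758 + 992858)*(-3175740 + 1/(2*((-1*(-1668)))*(-820 - 1*(-1668)))) = 5890616*(-3175740 + (½)/(1668*(-820 + 1668))) = 5890616*(-3175740 + (½)*(1/1668)/848) = 5890616*(-3175740 + (½)*(1/1668)*(1/848)) = 5890616*(-3175740 + 1/2828928) = 5890616*(-8983939806719/2828928) = -6615117446061981113/353616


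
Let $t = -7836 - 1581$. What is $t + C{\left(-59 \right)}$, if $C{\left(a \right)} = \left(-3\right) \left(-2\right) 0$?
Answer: $-9417$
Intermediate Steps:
$C{\left(a \right)} = 0$ ($C{\left(a \right)} = 6 \cdot 0 = 0$)
$t = -9417$ ($t = -7836 - 1581 = -9417$)
$t + C{\left(-59 \right)} = -9417 + 0 = -9417$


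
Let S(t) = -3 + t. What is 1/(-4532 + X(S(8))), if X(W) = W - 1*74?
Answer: -1/4601 ≈ -0.00021734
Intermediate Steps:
X(W) = -74 + W (X(W) = W - 74 = -74 + W)
1/(-4532 + X(S(8))) = 1/(-4532 + (-74 + (-3 + 8))) = 1/(-4532 + (-74 + 5)) = 1/(-4532 - 69) = 1/(-4601) = -1/4601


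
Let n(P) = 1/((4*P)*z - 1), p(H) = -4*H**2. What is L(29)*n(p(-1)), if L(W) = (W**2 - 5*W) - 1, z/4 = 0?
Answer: -695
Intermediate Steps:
z = 0 (z = 4*0 = 0)
L(W) = -1 + W**2 - 5*W
n(P) = -1 (n(P) = 1/((4*P)*0 - 1) = 1/(0 - 1) = 1/(-1) = -1)
L(29)*n(p(-1)) = (-1 + 29**2 - 5*29)*(-1) = (-1 + 841 - 145)*(-1) = 695*(-1) = -695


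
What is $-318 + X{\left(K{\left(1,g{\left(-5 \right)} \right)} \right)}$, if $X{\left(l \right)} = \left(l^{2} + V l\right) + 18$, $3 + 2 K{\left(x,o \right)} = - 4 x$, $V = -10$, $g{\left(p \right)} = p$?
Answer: $- \frac{1011}{4} \approx -252.75$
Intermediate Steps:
$K{\left(x,o \right)} = - \frac{3}{2} - 2 x$ ($K{\left(x,o \right)} = - \frac{3}{2} + \frac{\left(-4\right) x}{2} = - \frac{3}{2} - 2 x$)
$X{\left(l \right)} = 18 + l^{2} - 10 l$ ($X{\left(l \right)} = \left(l^{2} - 10 l\right) + 18 = 18 + l^{2} - 10 l$)
$-318 + X{\left(K{\left(1,g{\left(-5 \right)} \right)} \right)} = -318 + \left(18 + \left(- \frac{3}{2} - 2\right)^{2} - 10 \left(- \frac{3}{2} - 2\right)\right) = -318 + \left(18 + \left(- \frac{7}{2}\right)^{2} - -35\right) = -318 + \left(18 + \frac{49}{4} + 35\right) = -318 + \frac{261}{4} = - \frac{1011}{4}$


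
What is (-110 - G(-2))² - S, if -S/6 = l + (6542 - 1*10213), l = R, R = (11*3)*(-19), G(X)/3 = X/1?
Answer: -14972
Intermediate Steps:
G(X) = 3*X (G(X) = 3*(X/1) = 3*(X*1) = 3*X)
R = -627 (R = 33*(-19) = -627)
l = -627
S = 25788 (S = -6*(-627 + (6542 - 1*10213)) = -6*(-627 + (6542 - 10213)) = -6*(-627 - 3671) = -6*(-4298) = 25788)
(-110 - G(-2))² - S = (-110 - 3*(-2))² - 1*25788 = (-110 - 1*(-6))² - 25788 = (-110 + 6)² - 25788 = (-104)² - 25788 = 10816 - 25788 = -14972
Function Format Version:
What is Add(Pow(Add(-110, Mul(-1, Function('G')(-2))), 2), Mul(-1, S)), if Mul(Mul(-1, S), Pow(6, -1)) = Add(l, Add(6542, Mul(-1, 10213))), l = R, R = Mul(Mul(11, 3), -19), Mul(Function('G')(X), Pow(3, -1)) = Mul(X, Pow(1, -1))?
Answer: -14972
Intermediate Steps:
Function('G')(X) = Mul(3, X) (Function('G')(X) = Mul(3, Mul(X, Pow(1, -1))) = Mul(3, Mul(X, 1)) = Mul(3, X))
R = -627 (R = Mul(33, -19) = -627)
l = -627
S = 25788 (S = Mul(-6, Add(-627, Add(6542, Mul(-1, 10213)))) = Mul(-6, Add(-627, Add(6542, -10213))) = Mul(-6, Add(-627, -3671)) = Mul(-6, -4298) = 25788)
Add(Pow(Add(-110, Mul(-1, Function('G')(-2))), 2), Mul(-1, S)) = Add(Pow(Add(-110, Mul(-1, Mul(3, -2))), 2), Mul(-1, 25788)) = Add(Pow(Add(-110, Mul(-1, -6)), 2), -25788) = Add(Pow(Add(-110, 6), 2), -25788) = Add(Pow(-104, 2), -25788) = Add(10816, -25788) = -14972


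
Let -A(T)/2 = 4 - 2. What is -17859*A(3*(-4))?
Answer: 71436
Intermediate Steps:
A(T) = -4 (A(T) = -2*(4 - 2) = -2*2 = -4)
-17859*A(3*(-4)) = -17859*(-4) = 71436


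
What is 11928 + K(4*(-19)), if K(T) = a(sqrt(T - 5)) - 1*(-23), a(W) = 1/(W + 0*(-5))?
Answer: 11951 - I/9 ≈ 11951.0 - 0.11111*I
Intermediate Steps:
a(W) = 1/W (a(W) = 1/(W + 0) = 1/W)
K(T) = 23 + 1/sqrt(-5 + T) (K(T) = 1/(sqrt(T - 5)) - 1*(-23) = 1/(sqrt(-5 + T)) + 23 = 1/sqrt(-5 + T) + 23 = 23 + 1/sqrt(-5 + T))
11928 + K(4*(-19)) = 11928 + (23 + 1/sqrt(-5 + 4*(-19))) = 11928 + (23 + 1/sqrt(-5 - 76)) = 11928 + (23 + 1/sqrt(-81)) = 11928 + (23 - I/9) = 11951 - I/9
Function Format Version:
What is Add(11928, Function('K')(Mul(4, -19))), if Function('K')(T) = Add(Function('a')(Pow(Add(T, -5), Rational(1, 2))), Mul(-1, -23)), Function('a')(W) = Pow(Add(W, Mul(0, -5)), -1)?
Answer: Add(11951, Mul(Rational(-1, 9), I)) ≈ Add(11951., Mul(-0.11111, I))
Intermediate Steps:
Function('a')(W) = Pow(W, -1) (Function('a')(W) = Pow(Add(W, 0), -1) = Pow(W, -1))
Function('K')(T) = Add(23, Pow(Add(-5, T), Rational(-1, 2))) (Function('K')(T) = Add(Pow(Pow(Add(T, -5), Rational(1, 2)), -1), Mul(-1, -23)) = Add(Pow(Pow(Add(-5, T), Rational(1, 2)), -1), 23) = Add(Pow(Add(-5, T), Rational(-1, 2)), 23) = Add(23, Pow(Add(-5, T), Rational(-1, 2))))
Add(11928, Function('K')(Mul(4, -19))) = Add(11928, Add(23, Pow(Add(-5, Mul(4, -19)), Rational(-1, 2)))) = Add(11928, Add(23, Pow(Add(-5, -76), Rational(-1, 2)))) = Add(11928, Add(23, Pow(-81, Rational(-1, 2)))) = Add(11928, Add(23, Mul(Rational(-1, 9), I))) = Add(11951, Mul(Rational(-1, 9), I))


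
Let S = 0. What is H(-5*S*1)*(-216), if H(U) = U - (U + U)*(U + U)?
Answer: 0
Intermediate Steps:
H(U) = U - 4*U² (H(U) = U - 2*U*2*U = U - 4*U²)
H(-5*S*1)*(-216) = ((-5*0*1)*(1 - 4*(-5*0)))*(-216) = ((0*1)*(1 - 0))*(-216) = (0*(1 - 4*0))*(-216) = (0*(1 + 0))*(-216) = (0*1)*(-216) = 0*(-216) = 0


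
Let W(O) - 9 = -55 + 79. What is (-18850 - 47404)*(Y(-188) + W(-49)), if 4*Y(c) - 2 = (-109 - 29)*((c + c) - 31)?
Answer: -932525050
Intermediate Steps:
W(O) = 33 (W(O) = 9 + (-55 + 79) = 9 + 24 = 33)
Y(c) = 1070 - 69*c (Y(c) = ½ + ((-109 - 29)*((c + c) - 31))/4 = ½ + (-138*(2*c - 31))/4 = ½ + (-138*(-31 + 2*c))/4 = ½ + (4278 - 276*c)/4 = ½ + (2139/2 - 69*c) = 1070 - 69*c)
(-18850 - 47404)*(Y(-188) + W(-49)) = (-18850 - 47404)*((1070 - 69*(-188)) + 33) = -66254*((1070 + 12972) + 33) = -66254*(14042 + 33) = -66254*14075 = -932525050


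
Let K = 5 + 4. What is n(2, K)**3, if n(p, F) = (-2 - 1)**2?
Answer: 729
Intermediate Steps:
K = 9
n(p, F) = 9 (n(p, F) = (-3)**2 = 9)
n(2, K)**3 = 9**3 = 729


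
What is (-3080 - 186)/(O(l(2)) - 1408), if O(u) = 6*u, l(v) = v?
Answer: 1633/698 ≈ 2.3395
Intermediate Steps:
(-3080 - 186)/(O(l(2)) - 1408) = (-3080 - 186)/(6*2 - 1408) = -3266/(12 - 1408) = -3266/(-1396) = -3266*(-1/1396) = 1633/698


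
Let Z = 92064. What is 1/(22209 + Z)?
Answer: 1/114273 ≈ 8.7510e-6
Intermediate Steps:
1/(22209 + Z) = 1/(22209 + 92064) = 1/114273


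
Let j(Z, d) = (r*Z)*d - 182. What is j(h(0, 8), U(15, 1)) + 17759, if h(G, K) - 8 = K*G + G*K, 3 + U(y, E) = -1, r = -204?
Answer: 24105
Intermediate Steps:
U(y, E) = -4 (U(y, E) = -3 - 1 = -4)
h(G, K) = 8 + 2*G*K (h(G, K) = 8 + (K*G + G*K) = 8 + (G*K + G*K) = 8 + 2*G*K)
j(Z, d) = -182 - 204*Z*d (j(Z, d) = (-204*Z)*d - 182 = -204*Z*d - 182 = -182 - 204*Z*d)
j(h(0, 8), U(15, 1)) + 17759 = (-182 - 204*(8 + 2*0*8)*(-4)) + 17759 = (-182 - 204*(8 + 0)*(-4)) + 17759 = (-182 - 204*8*(-4)) + 17759 = (-182 + 6528) + 17759 = 6346 + 17759 = 24105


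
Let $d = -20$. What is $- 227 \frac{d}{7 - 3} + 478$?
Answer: $1613$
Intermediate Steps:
$- 227 \frac{d}{7 - 3} + 478 = - 227 \left(- \frac{20}{7 - 3}\right) + 478 = - 227 \left(- \frac{20}{4}\right) + 478 = - 227 \left(\left(-20\right) \frac{1}{4}\right) + 478 = \left(-227\right) \left(-5\right) + 478 = 1135 + 478 = 1613$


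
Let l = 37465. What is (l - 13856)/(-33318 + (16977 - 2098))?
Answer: -23609/18439 ≈ -1.2804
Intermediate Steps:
(l - 13856)/(-33318 + (16977 - 2098)) = (37465 - 13856)/(-33318 + (16977 - 2098)) = 23609/(-33318 + 14879) = 23609/(-18439) = 23609*(-1/18439) = -23609/18439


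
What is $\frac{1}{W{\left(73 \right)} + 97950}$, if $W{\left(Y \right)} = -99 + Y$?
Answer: $\frac{1}{97924} \approx 1.0212 \cdot 10^{-5}$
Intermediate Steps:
$\frac{1}{W{\left(73 \right)} + 97950} = \frac{1}{\left(-99 + 73\right) + 97950} = \frac{1}{-26 + 97950} = \frac{1}{97924}$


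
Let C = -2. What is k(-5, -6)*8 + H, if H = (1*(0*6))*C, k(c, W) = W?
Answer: -48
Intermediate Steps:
H = 0 (H = (1*(0*6))*(-2) = (1*0)*(-2) = 0*(-2) = 0)
k(-5, -6)*8 + H = -6*8 + 0 = -48 + 0 = -48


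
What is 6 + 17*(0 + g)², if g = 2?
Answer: 74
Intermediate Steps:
6 + 17*(0 + g)² = 6 + 17*(0 + 2)² = 6 + 17*2² = 6 + 17*4 = 6 + 68 = 74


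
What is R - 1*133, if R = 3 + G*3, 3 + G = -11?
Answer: -172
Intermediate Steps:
G = -14 (G = -3 - 11 = -14)
R = -39 (R = 3 - 14*3 = 3 - 42 = -39)
R - 1*133 = -39 - 1*133 = -39 - 133 = -172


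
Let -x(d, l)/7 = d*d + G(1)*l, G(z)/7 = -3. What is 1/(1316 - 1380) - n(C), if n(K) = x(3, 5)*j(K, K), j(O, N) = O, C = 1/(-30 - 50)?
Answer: 2683/320 ≈ 8.3844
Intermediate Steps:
C = -1/80 (C = 1/(-80) = -1/80 ≈ -0.012500)
G(z) = -21 (G(z) = 7*(-3) = -21)
x(d, l) = -7*d**2 + 147*l (x(d, l) = -7*(d*d - 21*l) = -7*(d**2 - 21*l) = -7*d**2 + 147*l)
n(K) = 672*K (n(K) = (-7*3**2 + 147*5)*K = (-7*9 + 735)*K = (-63 + 735)*K = 672*K)
1/(1316 - 1380) - n(C) = 1/(1316 - 1380) - 672*(-1)/80 = 1/(-64) - 1*(-42/5) = -1/64 + 42/5 = 2683/320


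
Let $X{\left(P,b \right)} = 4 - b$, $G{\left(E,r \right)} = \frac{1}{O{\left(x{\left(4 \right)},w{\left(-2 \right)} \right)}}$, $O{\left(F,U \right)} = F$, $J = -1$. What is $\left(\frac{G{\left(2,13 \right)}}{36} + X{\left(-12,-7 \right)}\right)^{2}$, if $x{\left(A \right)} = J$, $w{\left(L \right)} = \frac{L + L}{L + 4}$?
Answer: $\frac{156025}{1296} \approx 120.39$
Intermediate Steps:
$w{\left(L \right)} = \frac{2 L}{4 + L}$
$x{\left(A \right)} = -1$
$G{\left(E,r \right)} = -1$ ($G{\left(E,r \right)} = \frac{1}{-1} = -1$)
$\left(\frac{G{\left(2,13 \right)}}{36} + X{\left(-12,-7 \right)}\right)^{2} = \left(- \frac{1}{36} + \left(4 - -7\right)\right)^{2} = \left(\left(-1\right) \frac{1}{36} + \left(4 + 7\right)\right)^{2} = \left(- \frac{1}{36} + 11\right)^{2} = \left(\frac{395}{36}\right)^{2} = \frac{156025}{1296}$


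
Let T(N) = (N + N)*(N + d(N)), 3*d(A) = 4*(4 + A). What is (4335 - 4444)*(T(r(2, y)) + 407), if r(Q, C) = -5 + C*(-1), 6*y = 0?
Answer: -153799/3 ≈ -51266.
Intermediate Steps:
y = 0 (y = (⅙)*0 = 0)
d(A) = 16/3 + 4*A/3 (d(A) = (4*(4 + A))/3 = (16 + 4*A)/3 = 16/3 + 4*A/3)
r(Q, C) = -5 - C
T(N) = 2*N*(16/3 + 7*N/3) (T(N) = (N + N)*(N + (16/3 + 4*N/3)) = (2*N)*(16/3 + 7*N/3) = 2*N*(16/3 + 7*N/3))
(4335 - 4444)*(T(r(2, y)) + 407) = (4335 - 4444)*(2*(-5 - 1*0)*(16 + 7*(-5 - 1*0))/3 + 407) = -109*(2*(-5 + 0)*(16 + 7*(-5 + 0))/3 + 407) = -109*((⅔)*(-5)*(16 + 7*(-5)) + 407) = -109*((⅔)*(-5)*(16 - 35) + 407) = -109*((⅔)*(-5)*(-19) + 407) = -109*(190/3 + 407) = -109*1411/3 = -153799/3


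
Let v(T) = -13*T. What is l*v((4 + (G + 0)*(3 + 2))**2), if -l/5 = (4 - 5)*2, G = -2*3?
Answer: -87880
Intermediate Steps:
G = -6
l = 10 (l = -5*(4 - 5)*2 = -(-5)*2 = -5*(-2) = 10)
l*v((4 + (G + 0)*(3 + 2))**2) = 10*(-13*(4 + (-6 + 0)*(3 + 2))**2) = 10*(-13*(4 - 6*5)**2) = 10*(-13*(4 - 30)**2) = 10*(-13*(-26)**2) = 10*(-13*676) = 10*(-8788) = -87880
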